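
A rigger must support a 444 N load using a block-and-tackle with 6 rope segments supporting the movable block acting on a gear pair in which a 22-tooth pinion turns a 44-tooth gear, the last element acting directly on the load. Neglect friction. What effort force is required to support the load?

Block-and-tackle MA = number of supporting rope parts = 6.
Gear pair MA = 44/22 = 2.
Combined ideal MA = 6 × 2 = 12.
Effort = load / MA = 444 / 12 = 37 N.

37 N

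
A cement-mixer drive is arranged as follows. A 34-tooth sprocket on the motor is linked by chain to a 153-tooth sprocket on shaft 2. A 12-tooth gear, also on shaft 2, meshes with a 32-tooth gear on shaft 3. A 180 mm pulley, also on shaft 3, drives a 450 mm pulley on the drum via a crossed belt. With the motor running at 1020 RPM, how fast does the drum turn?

34 RPM

the motor → shaft 2 (chain, 153/34): 1020 ÷ 4.5 = 226.67 RPM
shaft 2 → shaft 3 (gear mesh, 32/12): 226.67 ÷ 2.6667 = 85 RPM
shaft 3 → the drum (belt, 450/180): 85 ÷ 2.5 = 34 RPM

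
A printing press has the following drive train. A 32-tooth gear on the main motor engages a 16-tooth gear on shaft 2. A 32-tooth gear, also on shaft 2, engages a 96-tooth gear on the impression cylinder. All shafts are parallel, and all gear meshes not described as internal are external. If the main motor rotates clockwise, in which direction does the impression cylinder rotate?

the main motor → shaft 2: external mesh, 1 reversal → CCW.
shaft 2 → the impression cylinder: external mesh, 1 reversal → CW.
2 reversals in total — an even number — so the impression cylinder turns the same way as the main motor.

clockwise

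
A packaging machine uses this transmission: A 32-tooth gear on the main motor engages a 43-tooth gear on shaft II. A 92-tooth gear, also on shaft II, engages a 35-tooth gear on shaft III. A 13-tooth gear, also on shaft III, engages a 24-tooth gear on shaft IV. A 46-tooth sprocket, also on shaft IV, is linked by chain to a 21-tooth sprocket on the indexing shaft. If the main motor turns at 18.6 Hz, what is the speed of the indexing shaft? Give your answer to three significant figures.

gear mesh 43/32 = 1.3438 → 18.6/1.3438 = 13.842 Hz
gear mesh 35/92 = 0.38043 → 13.842/0.38043 = 36.384 Hz
gear mesh 24/13 = 1.8462 → 36.384/1.8462 = 19.708 Hz
chain 21/46 = 0.45652 → 19.708/0.45652 = 43.17 Hz

43.2 Hz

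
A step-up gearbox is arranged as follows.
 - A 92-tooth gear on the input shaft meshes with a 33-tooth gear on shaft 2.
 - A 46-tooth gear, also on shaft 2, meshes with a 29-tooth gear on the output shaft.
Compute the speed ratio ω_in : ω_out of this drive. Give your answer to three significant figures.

Each stage contributes driven/driver: gear mesh 33/92 = 0.3587, gear mesh 29/46 = 0.63043.
Overall: 0.3587 × 0.63043 = 0.22613.

0.226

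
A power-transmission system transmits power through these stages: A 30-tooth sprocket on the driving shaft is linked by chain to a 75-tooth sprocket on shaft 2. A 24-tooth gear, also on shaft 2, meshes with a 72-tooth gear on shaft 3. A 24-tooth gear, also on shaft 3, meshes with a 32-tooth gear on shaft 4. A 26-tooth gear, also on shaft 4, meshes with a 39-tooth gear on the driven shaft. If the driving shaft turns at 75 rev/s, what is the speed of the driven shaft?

5 rev/s

chain 75/30 = 2.5 → 75/2.5 = 30 rev/s
gear mesh 72/24 = 3 → 30/3 = 10 rev/s
gear mesh 32/24 = 1.3333 → 10/1.3333 = 7.5 rev/s
gear mesh 39/26 = 1.5 → 7.5/1.5 = 5 rev/s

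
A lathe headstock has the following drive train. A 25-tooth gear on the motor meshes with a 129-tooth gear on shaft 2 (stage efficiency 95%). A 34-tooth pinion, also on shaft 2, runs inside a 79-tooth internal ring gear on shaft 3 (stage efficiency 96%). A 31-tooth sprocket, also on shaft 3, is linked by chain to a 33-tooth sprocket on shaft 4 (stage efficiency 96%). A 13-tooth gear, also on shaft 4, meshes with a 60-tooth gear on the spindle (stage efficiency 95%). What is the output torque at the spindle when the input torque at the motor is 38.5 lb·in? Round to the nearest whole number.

Gear mesh: ratio = 129/25 = 5.16; torque at shaft 2 = 38.5 × 5.16 × 0.95 = 188.73 lb·in.
Internal gear: ratio = 79/34 = 2.3235; torque at shaft 3 = 188.73 × 2.3235 × 0.96 = 420.97 lb·in.
Chain: ratio = 33/31 = 1.0645; torque at shaft 4 = 420.97 × 1.0645 × 0.96 = 430.21 lb·in.
Gear mesh: ratio = 60/13 = 4.6154; torque at the spindle = 430.21 × 4.6154 × 0.95 = 1886.3 lb·in.

1886 lb·in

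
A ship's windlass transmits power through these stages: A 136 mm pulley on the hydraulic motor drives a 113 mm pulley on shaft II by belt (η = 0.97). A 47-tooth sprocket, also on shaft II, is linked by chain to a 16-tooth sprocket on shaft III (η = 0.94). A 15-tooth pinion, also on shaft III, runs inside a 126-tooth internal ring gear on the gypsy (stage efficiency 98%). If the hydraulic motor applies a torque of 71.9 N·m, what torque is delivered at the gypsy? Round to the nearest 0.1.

152.6 N·m

belt 113/136 = 0.83088 → τ = 71.9·0.83088·0.97 = 57.948 N·m
chain 16/47 = 0.34043 → τ = 57.948·0.34043·0.94 = 18.543 N·m
internal gear 126/15 = 8.4 → τ = 18.543·8.4·0.98 = 152.65 N·m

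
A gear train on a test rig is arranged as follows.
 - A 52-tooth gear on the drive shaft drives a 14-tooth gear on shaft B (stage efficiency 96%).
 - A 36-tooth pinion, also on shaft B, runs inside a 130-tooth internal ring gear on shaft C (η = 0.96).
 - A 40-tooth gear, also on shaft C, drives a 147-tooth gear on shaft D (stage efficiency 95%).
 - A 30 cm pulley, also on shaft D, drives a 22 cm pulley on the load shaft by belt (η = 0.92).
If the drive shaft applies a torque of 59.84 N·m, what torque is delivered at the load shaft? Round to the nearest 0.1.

Gear mesh: ratio = 14/52 = 0.26923; torque at shaft B = 59.84 × 0.26923 × 0.96 = 15.466 N·m.
Internal gear: ratio = 130/36 = 3.6111; torque at shaft C = 15.466 × 3.6111 × 0.96 = 53.617 N·m.
Gear mesh: ratio = 147/40 = 3.675; torque at shaft D = 53.617 × 3.675 × 0.95 = 187.19 N·m.
Belt: ratio = 22/30 = 0.73333; torque at the load shaft = 187.19 × 0.73333 × 0.92 = 126.29 N·m.

126.3 N·m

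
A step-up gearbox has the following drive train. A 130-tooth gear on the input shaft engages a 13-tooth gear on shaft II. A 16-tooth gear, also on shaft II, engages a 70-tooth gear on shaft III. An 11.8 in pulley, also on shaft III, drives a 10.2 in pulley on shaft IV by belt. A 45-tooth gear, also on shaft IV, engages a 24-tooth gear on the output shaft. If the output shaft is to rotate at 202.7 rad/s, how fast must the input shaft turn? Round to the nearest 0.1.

Overall ratio R = 0.1 × 4.375 × 0.86441 × 0.53333 = 0.20169.
Required input speed = output speed × R = 202.7 × 0.20169 = 40.884 rad/s.

40.9 rad/s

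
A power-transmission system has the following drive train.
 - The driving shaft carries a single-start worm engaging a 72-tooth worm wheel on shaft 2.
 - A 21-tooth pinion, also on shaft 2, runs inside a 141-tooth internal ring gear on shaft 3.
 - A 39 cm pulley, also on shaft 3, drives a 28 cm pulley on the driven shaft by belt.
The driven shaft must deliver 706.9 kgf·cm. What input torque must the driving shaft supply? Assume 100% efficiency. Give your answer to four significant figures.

Overall ratio R = 72 × 6.7143 × 0.71795 = 347.08.
Input torque = output torque / R = 706.9 / 347.08 = 2.0367 kgf·cm.

2.037 kgf·cm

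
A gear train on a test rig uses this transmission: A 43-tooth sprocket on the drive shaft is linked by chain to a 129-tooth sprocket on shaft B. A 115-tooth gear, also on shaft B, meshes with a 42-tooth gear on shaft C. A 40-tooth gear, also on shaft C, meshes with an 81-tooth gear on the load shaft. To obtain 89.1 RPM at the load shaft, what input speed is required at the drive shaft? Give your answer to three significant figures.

198 RPM

Overall ratio R = 3 × 0.36522 × 2.025 = 2.2187.
Required input speed = output speed × R = 89.1 × 2.2187 = 197.69 RPM.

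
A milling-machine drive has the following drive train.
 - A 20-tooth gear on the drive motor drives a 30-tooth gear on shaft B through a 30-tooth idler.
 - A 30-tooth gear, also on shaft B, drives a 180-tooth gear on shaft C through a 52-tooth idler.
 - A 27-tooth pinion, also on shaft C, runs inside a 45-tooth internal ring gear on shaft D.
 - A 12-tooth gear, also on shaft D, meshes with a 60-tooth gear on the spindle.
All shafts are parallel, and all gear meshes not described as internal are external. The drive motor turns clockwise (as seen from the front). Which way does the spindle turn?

anticlockwise

the drive motor → shaft B: driver → idler → driven is 2 external meshes, 2 reversals → CW.
shaft B → shaft C: driver → idler → driven is 2 external meshes, 2 reversals → CW.
shaft C → shaft D: internal mesh, same direction → CW.
shaft D → the spindle: external mesh, 1 reversal → CCW.
5 reversals in total — an odd number — so the spindle turns opposite to the drive motor.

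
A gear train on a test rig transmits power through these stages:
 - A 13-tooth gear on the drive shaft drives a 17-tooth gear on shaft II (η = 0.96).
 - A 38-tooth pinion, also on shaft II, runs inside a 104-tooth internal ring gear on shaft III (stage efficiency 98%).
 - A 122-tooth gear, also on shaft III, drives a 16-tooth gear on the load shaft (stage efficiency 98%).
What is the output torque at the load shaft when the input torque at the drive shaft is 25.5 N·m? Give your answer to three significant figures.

Gear mesh: ratio = 17/13 = 1.3077; torque at shaft II = 25.5 × 1.3077 × 0.96 = 32.012 N·m.
Internal gear: ratio = 104/38 = 2.7368; torque at shaft III = 32.012 × 2.7368 × 0.98 = 85.86 N·m.
Gear mesh: ratio = 16/122 = 0.13115; torque at the load shaft = 85.86 × 0.13115 × 0.98 = 11.035 N·m.

11.0 N·m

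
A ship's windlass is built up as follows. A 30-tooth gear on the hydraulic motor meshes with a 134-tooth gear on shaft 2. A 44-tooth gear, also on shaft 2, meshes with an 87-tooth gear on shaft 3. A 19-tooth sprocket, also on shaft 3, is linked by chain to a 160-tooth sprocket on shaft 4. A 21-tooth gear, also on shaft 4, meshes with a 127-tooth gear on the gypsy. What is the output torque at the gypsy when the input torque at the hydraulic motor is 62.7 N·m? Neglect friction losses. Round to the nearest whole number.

28201 N·m

After the gear mesh (134/30): 62.7 × 4.4667 = 280.06 N·m
After the gear mesh (87/44): 280.06 × 1.9773 = 553.75 N·m
After the chain (160/19): 553.75 × 8.4211 = 4663.2 N·m
After the gear mesh (127/21): 4663.2 × 6.0476 = 28201 N·m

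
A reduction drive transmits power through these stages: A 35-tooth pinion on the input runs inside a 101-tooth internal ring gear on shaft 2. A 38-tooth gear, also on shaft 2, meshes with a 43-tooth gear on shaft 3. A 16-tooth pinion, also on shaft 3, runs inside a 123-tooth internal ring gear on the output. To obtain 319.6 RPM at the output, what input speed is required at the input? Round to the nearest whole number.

8023 RPM

Overall ratio R = 2.8857 × 1.1316 × 7.6875 = 25.103.
Required input speed = output speed × R = 319.6 × 25.103 = 8022.9 RPM.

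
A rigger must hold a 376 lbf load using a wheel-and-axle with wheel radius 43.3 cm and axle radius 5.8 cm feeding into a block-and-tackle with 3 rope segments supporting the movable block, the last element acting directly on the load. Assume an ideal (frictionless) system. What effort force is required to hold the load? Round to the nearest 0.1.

Wheel-and-axle MA = R/r = 43.3/5.8 = 7.4655.
Block-and-tackle MA = number of supporting rope parts = 3.
Combined ideal MA = 7.4655 × 3 = 22.397.
Effort = load / MA = 376 / 22.397 = 16.788 lbf.

16.8 lbf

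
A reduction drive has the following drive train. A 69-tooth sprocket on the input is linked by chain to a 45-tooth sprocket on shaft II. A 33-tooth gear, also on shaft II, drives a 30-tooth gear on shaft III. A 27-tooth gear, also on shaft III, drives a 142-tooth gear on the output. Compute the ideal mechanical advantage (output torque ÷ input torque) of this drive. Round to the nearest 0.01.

Each stage contributes driven/driver: chain 45/69 = 0.65217, gear mesh 30/33 = 0.90909, gear mesh 142/27 = 5.2593.
Overall: 0.65217 × 0.90909 × 5.2593 = 3.1181.

3.12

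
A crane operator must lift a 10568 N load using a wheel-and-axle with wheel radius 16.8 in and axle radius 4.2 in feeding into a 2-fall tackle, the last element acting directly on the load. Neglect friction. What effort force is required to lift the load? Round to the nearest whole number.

1321 N

Wheel-and-axle MA = R/r = 16.8/4.2 = 4.
Block-and-tackle MA = number of supporting rope parts = 2.
Combined ideal MA = 4 × 2 = 8.
Effort = load / MA = 10568 / 8 = 1321 N.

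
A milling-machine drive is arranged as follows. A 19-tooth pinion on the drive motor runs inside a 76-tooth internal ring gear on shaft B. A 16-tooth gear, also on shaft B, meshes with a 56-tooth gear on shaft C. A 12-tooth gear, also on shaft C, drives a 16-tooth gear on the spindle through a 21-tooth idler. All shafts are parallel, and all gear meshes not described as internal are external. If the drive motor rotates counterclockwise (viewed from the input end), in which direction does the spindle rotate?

the drive motor → shaft B: internal mesh, same direction → CCW.
shaft B → shaft C: external mesh, 1 reversal → CW.
shaft C → the spindle: driver → idler → driven is 2 external meshes, 2 reversals → CW.
3 reversals in total — an odd number — so the spindle turns opposite to the drive motor.

clockwise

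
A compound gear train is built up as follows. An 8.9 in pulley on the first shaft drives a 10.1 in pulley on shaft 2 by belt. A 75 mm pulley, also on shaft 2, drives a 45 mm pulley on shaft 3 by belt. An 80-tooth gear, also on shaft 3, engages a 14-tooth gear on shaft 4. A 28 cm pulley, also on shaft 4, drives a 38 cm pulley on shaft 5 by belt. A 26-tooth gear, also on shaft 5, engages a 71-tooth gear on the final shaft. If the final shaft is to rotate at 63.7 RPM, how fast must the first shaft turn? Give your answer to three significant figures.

28.1 RPM

Overall ratio R = 1.1348 × 0.6 × 0.175 × 1.3571 × 2.7308 = 0.4416.
Required input speed = output speed × R = 63.7 × 0.4416 = 28.13 RPM.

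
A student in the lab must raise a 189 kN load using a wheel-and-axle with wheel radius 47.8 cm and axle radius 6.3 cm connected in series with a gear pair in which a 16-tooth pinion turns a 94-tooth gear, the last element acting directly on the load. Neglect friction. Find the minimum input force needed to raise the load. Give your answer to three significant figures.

Wheel-and-axle MA = R/r = 47.8/6.3 = 7.5873.
Gear pair MA = 94/16 = 5.875.
Combined ideal MA = 7.5873 × 5.875 = 44.575.
Effort = load / MA = 189 / 44.575 = 4.24 kN.

4.24 kN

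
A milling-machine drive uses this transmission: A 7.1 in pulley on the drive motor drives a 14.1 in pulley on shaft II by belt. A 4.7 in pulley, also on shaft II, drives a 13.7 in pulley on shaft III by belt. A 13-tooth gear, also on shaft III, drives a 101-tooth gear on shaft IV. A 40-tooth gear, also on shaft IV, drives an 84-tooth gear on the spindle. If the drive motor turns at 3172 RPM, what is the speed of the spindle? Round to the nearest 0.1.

Belt: ratio = 14.1/7.1 = 1.9859, so shaft II turns at 3172 / 1.9859 = 1597.2 RPM.
Belt: ratio = 13.7/4.7 = 2.9149, so shaft III turns at 1597.2 / 2.9149 = 547.96 RPM.
Gear mesh: ratio = 101/13 = 7.7692, so shaft IV turns at 547.96 / 7.7692 = 70.53 RPM.
Gear mesh: ratio = 84/40 = 2.1, so the spindle turns at 70.53 / 2.1 = 33.586 RPM.

33.6 RPM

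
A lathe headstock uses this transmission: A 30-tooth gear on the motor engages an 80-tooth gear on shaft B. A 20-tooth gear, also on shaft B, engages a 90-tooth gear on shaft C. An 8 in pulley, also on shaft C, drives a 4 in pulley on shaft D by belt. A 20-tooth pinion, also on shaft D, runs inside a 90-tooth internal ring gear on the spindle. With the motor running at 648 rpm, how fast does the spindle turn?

Gear mesh: ratio = 80/30 = 2.6667, so shaft B turns at 648 / 2.6667 = 243 rpm.
Gear mesh: ratio = 90/20 = 4.5, so shaft C turns at 243 / 4.5 = 54 rpm.
Belt: ratio = 4/8 = 0.5, so shaft D turns at 54 / 0.5 = 108 rpm.
Internal gear: ratio = 90/20 = 4.5, so the spindle turns at 108 / 4.5 = 24 rpm.

24 rpm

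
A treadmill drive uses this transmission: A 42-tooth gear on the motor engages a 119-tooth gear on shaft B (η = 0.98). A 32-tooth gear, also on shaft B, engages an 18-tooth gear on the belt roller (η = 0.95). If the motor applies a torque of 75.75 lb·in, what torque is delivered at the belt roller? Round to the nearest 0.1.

Gear mesh: ratio = 119/42 = 2.8333; torque at shaft B = 75.75 × 2.8333 × 0.98 = 210.33 lb·in.
Gear mesh: ratio = 18/32 = 0.5625; torque at the belt roller = 210.33 × 0.5625 × 0.95 = 112.4 lb·in.

112.4 lb·in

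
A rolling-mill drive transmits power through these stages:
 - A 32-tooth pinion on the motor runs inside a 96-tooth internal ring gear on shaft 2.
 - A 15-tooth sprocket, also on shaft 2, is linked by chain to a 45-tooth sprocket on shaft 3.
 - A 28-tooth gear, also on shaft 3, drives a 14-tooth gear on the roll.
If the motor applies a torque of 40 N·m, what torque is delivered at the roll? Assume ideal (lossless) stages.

Internal gear: ratio = 96/32 = 3; torque at shaft 2 = 40 × 3 = 120 N·m.
Chain: ratio = 45/15 = 3; torque at shaft 3 = 120 × 3 = 360 N·m.
Gear mesh: ratio = 14/28 = 0.5; torque at the roll = 360 × 0.5 = 180 N·m.

180 N·m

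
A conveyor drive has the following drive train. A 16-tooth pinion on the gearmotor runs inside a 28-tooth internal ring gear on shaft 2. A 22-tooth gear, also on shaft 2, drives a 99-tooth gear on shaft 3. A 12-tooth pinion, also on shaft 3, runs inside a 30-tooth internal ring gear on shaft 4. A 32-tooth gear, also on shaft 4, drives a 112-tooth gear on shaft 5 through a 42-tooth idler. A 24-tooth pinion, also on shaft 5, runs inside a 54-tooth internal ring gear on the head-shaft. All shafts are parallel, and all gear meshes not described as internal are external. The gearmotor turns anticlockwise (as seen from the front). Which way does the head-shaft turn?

the gearmotor → shaft 2: internal mesh, same direction → CCW.
shaft 2 → shaft 3: external mesh, 1 reversal → CW.
shaft 3 → shaft 4: internal mesh, same direction → CW.
shaft 4 → shaft 5: driver → idler → driven is 2 external meshes, 2 reversals → CW.
shaft 5 → the head-shaft: internal mesh, same direction → CW.
3 reversals in total — an odd number — so the head-shaft turns opposite to the gearmotor.

clockwise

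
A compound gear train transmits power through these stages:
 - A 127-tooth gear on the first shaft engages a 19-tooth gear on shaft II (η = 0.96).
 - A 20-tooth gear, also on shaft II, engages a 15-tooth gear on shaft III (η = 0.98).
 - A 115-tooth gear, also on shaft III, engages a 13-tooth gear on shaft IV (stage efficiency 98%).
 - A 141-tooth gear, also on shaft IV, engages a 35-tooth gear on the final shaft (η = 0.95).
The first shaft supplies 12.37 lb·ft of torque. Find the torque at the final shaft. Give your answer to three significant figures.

0.0341 lb·ft

Gear mesh: ratio = 19/127 = 0.14961; torque at shaft II = 12.37 × 0.14961 × 0.96 = 1.7766 lb·ft.
Gear mesh: ratio = 15/20 = 0.75; torque at shaft III = 1.7766 × 0.75 × 0.98 = 1.3058 lb·ft.
Gear mesh: ratio = 13/115 = 0.11304; torque at shaft IV = 1.3058 × 0.11304 × 0.98 = 0.14466 lb·ft.
Gear mesh: ratio = 35/141 = 0.24823; torque at the final shaft = 0.14466 × 0.24823 × 0.95 = 0.034113 lb·ft.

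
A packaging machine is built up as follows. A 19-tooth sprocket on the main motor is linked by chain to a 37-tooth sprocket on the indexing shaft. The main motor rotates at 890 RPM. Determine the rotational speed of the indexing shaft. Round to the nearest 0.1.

chain 37/19 = 1.9474 → 890/1.9474 = 457.03 RPM

457.0 RPM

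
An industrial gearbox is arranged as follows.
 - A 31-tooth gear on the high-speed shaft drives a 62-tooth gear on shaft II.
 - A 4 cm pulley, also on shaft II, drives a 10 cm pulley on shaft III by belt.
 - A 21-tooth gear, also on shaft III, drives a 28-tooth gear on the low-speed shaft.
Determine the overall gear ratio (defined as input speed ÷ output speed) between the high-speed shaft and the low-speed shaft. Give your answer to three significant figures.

Each stage contributes driven/driver: gear mesh 62/31 = 2, belt 10/4 = 2.5, gear mesh 28/21 = 1.3333.
Overall: 2 × 2.5 × 1.3333 = 6.6667.

6.67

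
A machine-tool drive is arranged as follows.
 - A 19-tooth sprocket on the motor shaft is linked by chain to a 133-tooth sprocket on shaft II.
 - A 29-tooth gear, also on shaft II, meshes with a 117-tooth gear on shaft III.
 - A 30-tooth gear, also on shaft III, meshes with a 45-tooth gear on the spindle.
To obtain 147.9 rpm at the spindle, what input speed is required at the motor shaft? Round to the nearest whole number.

Overall ratio R = 7 × 4.0345 × 1.5 = 42.362.
Required input speed = output speed × R = 147.9 × 42.362 = 6265.3 rpm.

6265 rpm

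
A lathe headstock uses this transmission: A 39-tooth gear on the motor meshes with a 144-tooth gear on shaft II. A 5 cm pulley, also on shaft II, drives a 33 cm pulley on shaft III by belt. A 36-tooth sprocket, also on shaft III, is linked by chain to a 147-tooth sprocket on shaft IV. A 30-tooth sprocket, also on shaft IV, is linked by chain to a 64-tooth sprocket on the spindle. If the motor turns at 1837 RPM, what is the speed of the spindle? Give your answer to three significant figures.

8.65 RPM

Gear mesh: ratio = 144/39 = 3.6923, so shaft II turns at 1837 / 3.6923 = 497.52 RPM.
Belt: ratio = 33/5 = 6.6, so shaft III turns at 497.52 / 6.6 = 75.382 RPM.
Chain: ratio = 147/36 = 4.0833, so shaft IV turns at 75.382 / 4.0833 = 18.461 RPM.
Chain: ratio = 64/30 = 2.1333, so the spindle turns at 18.461 / 2.1333 = 8.6535 RPM.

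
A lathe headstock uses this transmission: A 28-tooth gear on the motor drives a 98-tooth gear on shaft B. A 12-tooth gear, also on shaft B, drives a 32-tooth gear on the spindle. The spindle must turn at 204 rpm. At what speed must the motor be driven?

1904 rpm

Overall ratio R = 3.5 × 2.6667 = 9.3333.
Required input speed = output speed × R = 204 × 9.3333 = 1904 rpm.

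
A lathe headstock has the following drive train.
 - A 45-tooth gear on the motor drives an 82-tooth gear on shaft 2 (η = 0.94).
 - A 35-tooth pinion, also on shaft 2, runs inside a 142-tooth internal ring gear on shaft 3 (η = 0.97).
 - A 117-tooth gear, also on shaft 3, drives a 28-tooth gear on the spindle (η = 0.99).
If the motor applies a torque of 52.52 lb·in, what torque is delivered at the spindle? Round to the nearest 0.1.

83.9 lb·in

gear mesh 82/45 = 1.8222 → τ = 52.52·1.8222·0.94 = 89.961 lb·in
internal gear 142/35 = 4.0571 → τ = 89.961·4.0571·0.97 = 354.03 lb·in
gear mesh 28/117 = 0.23932 → τ = 354.03·0.23932·0.99 = 83.879 lb·in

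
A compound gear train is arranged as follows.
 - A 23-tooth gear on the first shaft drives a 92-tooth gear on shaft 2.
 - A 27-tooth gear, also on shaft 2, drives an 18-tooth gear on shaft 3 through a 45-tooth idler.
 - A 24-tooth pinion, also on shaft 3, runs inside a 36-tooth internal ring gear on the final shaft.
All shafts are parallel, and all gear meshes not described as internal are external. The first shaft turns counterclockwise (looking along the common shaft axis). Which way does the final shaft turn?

clockwise

the first shaft → shaft 2: external mesh, 1 reversal → CW.
shaft 2 → shaft 3: driver → idler → driven is 2 external meshes, 2 reversals → CW.
shaft 3 → the final shaft: internal mesh, same direction → CW.
3 reversals in total — an odd number — so the final shaft turns opposite to the first shaft.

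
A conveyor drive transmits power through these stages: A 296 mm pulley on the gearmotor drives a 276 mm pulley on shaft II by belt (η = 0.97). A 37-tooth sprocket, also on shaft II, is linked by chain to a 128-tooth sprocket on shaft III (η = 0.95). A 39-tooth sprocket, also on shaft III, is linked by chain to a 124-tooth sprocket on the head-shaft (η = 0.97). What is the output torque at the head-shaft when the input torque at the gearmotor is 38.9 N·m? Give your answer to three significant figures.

After the belt (276/296): 38.9 × 0.93243 × 0.97 = 35.183 N·m
After the chain (128/37): 35.183 × 3.4595 × 0.95 = 115.63 N·m
After the chain (124/39): 115.63 × 3.1795 × 0.97 = 356.61 N·m

357 N·m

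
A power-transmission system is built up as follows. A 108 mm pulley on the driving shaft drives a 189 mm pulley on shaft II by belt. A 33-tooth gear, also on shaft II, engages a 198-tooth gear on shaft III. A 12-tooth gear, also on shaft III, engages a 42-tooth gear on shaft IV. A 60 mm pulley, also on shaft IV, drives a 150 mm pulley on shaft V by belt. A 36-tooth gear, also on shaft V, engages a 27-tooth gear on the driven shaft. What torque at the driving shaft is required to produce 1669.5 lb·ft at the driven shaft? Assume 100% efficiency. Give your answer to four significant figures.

Overall ratio R = 1.75 × 6 × 3.5 × 2.5 × 0.75 = 68.906.
Input torque = output torque / R = 1669.5 / 68.906 = 24.229 lb·ft.

24.23 lb·ft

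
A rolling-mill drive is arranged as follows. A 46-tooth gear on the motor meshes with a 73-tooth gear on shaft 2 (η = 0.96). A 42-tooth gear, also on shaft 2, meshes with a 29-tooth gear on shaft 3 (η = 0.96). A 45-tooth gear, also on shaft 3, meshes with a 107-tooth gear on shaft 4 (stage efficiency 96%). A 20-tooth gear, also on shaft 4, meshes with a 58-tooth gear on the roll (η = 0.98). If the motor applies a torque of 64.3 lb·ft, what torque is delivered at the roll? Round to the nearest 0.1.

gear mesh 73/46 = 1.587 → τ = 64.3·1.587·0.96 = 97.96 lb·ft
gear mesh 29/42 = 0.69048 → τ = 97.96·0.69048·0.96 = 64.933 lb·ft
gear mesh 107/45 = 2.3778 → τ = 64.933·2.3778·0.96 = 148.22 lb·ft
gear mesh 58/20 = 2.9 → τ = 148.22·2.9·0.98 = 421.24 lb·ft

421.2 lb·ft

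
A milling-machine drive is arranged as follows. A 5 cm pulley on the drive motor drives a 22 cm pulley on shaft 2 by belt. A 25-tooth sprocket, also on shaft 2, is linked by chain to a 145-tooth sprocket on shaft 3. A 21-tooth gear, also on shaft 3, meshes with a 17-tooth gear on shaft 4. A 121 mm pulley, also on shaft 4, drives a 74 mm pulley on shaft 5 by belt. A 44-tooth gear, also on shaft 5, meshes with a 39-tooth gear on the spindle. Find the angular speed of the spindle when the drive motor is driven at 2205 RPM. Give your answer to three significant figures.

belt 22/5 = 4.4 → 2205/4.4 = 501.14 RPM
chain 145/25 = 5.8 → 501.14/5.8 = 86.403 RPM
gear mesh 17/21 = 0.80952 → 86.403/0.80952 = 106.73 RPM
belt 74/121 = 0.61157 → 106.73/0.61157 = 174.52 RPM
gear mesh 39/44 = 0.88636 → 174.52/0.88636 = 196.9 RPM

197 RPM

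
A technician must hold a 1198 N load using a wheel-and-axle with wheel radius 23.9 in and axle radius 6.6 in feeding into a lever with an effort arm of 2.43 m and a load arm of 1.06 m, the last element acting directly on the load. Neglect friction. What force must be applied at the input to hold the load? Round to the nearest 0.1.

Wheel-and-axle MA = R/r = 23.9/6.6 = 3.6212.
Lever MA = effort arm / load arm = 2.43/1.06 = 2.2925.
Combined ideal MA = 3.6212 × 2.2925 = 8.3015.
Effort = load / MA = 1198 / 8.3015 = 144.31 N.

144.3 N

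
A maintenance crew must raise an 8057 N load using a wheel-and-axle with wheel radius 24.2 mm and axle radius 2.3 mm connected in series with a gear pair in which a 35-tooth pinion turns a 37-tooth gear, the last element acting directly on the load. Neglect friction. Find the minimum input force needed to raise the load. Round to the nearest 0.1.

Wheel-and-axle MA = R/r = 24.2/2.3 = 10.522.
Gear pair MA = 37/35 = 1.0571.
Combined ideal MA = 10.522 × 1.0571 = 11.123.
Effort = load / MA = 8057 / 11.123 = 724.36 N.

724.4 N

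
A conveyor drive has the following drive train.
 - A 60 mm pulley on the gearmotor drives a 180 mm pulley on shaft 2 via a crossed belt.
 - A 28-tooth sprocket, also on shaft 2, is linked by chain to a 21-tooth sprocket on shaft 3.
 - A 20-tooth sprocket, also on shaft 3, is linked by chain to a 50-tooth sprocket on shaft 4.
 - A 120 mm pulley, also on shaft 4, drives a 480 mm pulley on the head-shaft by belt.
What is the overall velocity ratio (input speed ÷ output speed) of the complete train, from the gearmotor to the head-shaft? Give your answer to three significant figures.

22.5

Each stage contributes driven/driver: belt 180/60 = 3, chain 21/28 = 0.75, chain 50/20 = 2.5, belt 480/120 = 4.
Overall: 3 × 0.75 × 2.5 × 4 = 22.5.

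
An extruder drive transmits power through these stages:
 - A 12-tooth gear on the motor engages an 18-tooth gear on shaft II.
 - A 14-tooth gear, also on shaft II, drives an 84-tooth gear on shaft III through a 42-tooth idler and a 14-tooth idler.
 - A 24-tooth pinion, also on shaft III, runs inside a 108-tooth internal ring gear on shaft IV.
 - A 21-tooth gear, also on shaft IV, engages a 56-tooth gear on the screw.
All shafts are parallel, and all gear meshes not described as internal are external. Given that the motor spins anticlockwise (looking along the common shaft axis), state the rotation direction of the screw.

clockwise

the motor → shaft II: external mesh, 1 reversal → CW.
shaft II → shaft III: driver → idler → idler → driven is 3 external meshes, 3 reversals → CCW.
shaft III → shaft IV: internal mesh, same direction → CCW.
shaft IV → the screw: external mesh, 1 reversal → CW.
5 reversals in total — an odd number — so the screw turns opposite to the motor.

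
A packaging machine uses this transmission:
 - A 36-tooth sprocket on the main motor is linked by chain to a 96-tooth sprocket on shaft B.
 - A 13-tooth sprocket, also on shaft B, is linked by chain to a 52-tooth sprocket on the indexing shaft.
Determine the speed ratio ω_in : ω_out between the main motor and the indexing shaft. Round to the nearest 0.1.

10.7

Each stage contributes driven/driver: chain 96/36 = 2.6667, chain 52/13 = 4.
Overall: 2.6667 × 4 = 10.667.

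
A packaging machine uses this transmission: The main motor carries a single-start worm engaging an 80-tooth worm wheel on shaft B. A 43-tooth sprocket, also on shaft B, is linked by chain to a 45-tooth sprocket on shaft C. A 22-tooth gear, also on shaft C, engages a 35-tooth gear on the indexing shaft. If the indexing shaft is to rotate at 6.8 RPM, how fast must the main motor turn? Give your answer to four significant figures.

905.7 RPM

Overall ratio R = 80 × 1.0465 × 1.5909 = 133.19.
Required input speed = output speed × R = 6.8 × 133.19 = 905.71 RPM.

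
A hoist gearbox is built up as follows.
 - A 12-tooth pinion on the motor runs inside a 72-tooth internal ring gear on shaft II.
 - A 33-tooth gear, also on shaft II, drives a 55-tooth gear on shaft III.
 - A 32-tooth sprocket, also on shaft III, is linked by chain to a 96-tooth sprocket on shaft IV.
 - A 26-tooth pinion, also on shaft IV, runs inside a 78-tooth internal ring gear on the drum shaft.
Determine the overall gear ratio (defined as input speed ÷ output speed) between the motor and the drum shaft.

90

Each stage contributes driven/driver: internal gear 72/12 = 6, gear mesh 55/33 = 1.6667, chain 96/32 = 3, internal gear 78/26 = 3.
Overall: 6 × 1.6667 × 3 × 3 = 90.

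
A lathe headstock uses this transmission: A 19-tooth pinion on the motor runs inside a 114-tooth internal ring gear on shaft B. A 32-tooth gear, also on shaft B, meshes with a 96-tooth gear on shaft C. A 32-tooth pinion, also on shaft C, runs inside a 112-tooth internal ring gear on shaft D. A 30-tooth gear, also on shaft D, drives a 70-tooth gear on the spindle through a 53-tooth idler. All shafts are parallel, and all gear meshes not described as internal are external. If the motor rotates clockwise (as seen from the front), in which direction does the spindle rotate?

counterclockwise

the motor → shaft B: internal mesh, same direction → CW.
shaft B → shaft C: external mesh, 1 reversal → CCW.
shaft C → shaft D: internal mesh, same direction → CCW.
shaft D → the spindle: driver → idler → driven is 2 external meshes, 2 reversals → CCW.
3 reversals in total — an odd number — so the spindle turns opposite to the motor.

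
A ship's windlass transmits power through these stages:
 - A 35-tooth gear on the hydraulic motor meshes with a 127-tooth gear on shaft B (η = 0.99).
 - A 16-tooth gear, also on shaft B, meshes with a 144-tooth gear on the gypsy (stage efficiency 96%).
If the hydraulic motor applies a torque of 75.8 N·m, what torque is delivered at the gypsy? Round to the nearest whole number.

Gear mesh: ratio = 127/35 = 3.6286; torque at shaft B = 75.8 × 3.6286 × 0.99 = 272.3 N·m.
Gear mesh: ratio = 144/16 = 9; torque at the gypsy = 272.3 × 9 × 0.96 = 2352.6 N·m.

2353 N·m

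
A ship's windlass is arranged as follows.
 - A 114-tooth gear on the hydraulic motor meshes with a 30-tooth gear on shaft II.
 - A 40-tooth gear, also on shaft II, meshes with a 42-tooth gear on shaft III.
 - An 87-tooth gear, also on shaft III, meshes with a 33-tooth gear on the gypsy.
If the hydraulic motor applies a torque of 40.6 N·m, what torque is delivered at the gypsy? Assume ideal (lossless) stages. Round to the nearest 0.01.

4.26 N·m

After the gear mesh (30/114): 40.6 × 0.26316 = 10.684 N·m
After the gear mesh (42/40): 10.684 × 1.05 = 11.218 N·m
After the gear mesh (33/87): 11.218 × 0.37931 = 4.2553 N·m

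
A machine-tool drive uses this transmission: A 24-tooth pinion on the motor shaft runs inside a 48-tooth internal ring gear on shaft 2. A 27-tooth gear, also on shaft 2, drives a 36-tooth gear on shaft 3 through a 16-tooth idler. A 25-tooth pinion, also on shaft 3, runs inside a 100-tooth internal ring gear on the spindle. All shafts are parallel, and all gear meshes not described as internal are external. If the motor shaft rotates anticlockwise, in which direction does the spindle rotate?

anticlockwise

the motor shaft → shaft 2: internal mesh, same direction → CCW.
shaft 2 → shaft 3: driver → idler → driven is 2 external meshes, 2 reversals → CCW.
shaft 3 → the spindle: internal mesh, same direction → CCW.
2 reversals in total — an even number — so the spindle turns the same way as the motor shaft.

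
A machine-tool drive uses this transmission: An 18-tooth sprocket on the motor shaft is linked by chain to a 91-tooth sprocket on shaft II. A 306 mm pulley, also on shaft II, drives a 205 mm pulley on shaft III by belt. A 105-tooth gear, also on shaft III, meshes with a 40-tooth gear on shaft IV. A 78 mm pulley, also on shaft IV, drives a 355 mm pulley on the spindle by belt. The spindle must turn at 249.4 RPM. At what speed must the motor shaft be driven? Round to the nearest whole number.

Overall ratio R = 5.0556 × 0.66993 × 0.38095 × 4.5513 = 5.8723.
Required input speed = output speed × R = 249.4 × 5.8723 = 1464.5 RPM.

1465 RPM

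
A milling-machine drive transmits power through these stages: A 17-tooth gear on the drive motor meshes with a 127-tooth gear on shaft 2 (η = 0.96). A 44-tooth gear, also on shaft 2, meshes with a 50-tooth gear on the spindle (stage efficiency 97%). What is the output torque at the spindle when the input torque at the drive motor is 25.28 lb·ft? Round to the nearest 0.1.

199.8 lb·ft

Gear mesh: ratio = 127/17 = 7.4706; torque at shaft 2 = 25.28 × 7.4706 × 0.96 = 181.3 lb·ft.
Gear mesh: ratio = 50/44 = 1.1364; torque at the spindle = 181.3 × 1.1364 × 0.97 = 199.84 lb·ft.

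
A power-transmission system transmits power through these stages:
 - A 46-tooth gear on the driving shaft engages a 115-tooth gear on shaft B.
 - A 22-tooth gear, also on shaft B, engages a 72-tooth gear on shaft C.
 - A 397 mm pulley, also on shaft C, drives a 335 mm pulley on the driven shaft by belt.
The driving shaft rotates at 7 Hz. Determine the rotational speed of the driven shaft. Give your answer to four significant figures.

1.014 Hz

the driving shaft → shaft B (gear mesh, 115/46): 7 ÷ 2.5 = 2.8 Hz
shaft B → shaft C (gear mesh, 72/22): 2.8 ÷ 3.2727 = 0.85556 Hz
shaft C → the driven shaft (belt, 335/397): 0.85556 ÷ 0.84383 = 1.0139 Hz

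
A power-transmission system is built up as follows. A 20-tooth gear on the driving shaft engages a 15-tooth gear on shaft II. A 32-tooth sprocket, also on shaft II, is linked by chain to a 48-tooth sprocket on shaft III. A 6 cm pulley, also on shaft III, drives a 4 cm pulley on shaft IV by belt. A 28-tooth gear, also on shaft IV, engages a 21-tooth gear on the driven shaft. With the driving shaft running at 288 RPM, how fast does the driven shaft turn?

512 RPM

the driving shaft → shaft II (gear mesh, 15/20): 288 ÷ 0.75 = 384 RPM
shaft II → shaft III (chain, 48/32): 384 ÷ 1.5 = 256 RPM
shaft III → shaft IV (belt, 4/6): 256 ÷ 0.66667 = 384 RPM
shaft IV → the driven shaft (gear mesh, 21/28): 384 ÷ 0.75 = 512 RPM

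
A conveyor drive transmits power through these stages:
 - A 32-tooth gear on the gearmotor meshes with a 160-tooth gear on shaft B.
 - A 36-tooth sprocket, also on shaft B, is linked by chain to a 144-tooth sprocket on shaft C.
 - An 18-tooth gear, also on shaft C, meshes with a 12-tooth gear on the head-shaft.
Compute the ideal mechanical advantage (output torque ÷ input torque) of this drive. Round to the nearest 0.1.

13.3

Each stage contributes driven/driver: gear mesh 160/32 = 5, chain 144/36 = 4, gear mesh 12/18 = 0.66667.
Overall: 5 × 4 × 0.66667 = 13.333.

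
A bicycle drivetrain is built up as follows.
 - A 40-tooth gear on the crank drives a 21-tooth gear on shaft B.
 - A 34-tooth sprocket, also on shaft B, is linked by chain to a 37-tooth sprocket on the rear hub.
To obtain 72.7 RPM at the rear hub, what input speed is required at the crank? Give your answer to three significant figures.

41.5 RPM

Overall ratio R = 0.525 × 1.0882 = 0.57132.
Required input speed = output speed × R = 72.7 × 0.57132 = 41.535 RPM.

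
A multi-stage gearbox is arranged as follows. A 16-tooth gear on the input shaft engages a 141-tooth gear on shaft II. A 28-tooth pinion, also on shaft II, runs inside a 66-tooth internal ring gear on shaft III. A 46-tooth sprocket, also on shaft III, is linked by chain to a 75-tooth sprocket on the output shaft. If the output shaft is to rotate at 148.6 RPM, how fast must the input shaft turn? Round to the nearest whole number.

Overall ratio R = 8.8125 × 2.3571 × 1.6304 = 33.868.
Required input speed = output speed × R = 148.6 × 33.868 = 5032.8 RPM.

5033 RPM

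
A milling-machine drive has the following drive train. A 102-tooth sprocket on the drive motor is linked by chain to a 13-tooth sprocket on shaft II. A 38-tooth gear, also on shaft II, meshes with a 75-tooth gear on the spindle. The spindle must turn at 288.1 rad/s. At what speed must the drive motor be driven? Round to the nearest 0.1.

72.5 rad/s

Overall ratio R = 0.12745 × 1.9737 = 0.25155.
Required input speed = output speed × R = 288.1 × 0.25155 = 72.471 rad/s.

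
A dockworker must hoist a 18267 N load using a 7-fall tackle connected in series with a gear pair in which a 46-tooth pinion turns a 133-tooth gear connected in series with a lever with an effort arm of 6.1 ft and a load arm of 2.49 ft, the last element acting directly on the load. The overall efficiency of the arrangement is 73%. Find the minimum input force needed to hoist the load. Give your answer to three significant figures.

Block-and-tackle MA = number of supporting rope parts = 7.
Gear pair MA = 133/46 = 2.8913.
Lever MA = effort arm / load arm = 6.1/2.49 = 2.4498.
Combined ideal MA = 7 × 2.8913 × 2.4498 = 49.582.
Actual MA = 49.582 × 0.73 = 36.195.
Effort = load / actual MA = 18267 / 36.195 = 504.69 N.

505 N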